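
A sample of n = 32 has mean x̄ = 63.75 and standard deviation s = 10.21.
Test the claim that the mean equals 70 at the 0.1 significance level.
One-sample t-test:
H₀: μ = 70
H₁: μ ≠ 70
df = n - 1 = 31
t = (x̄ - μ₀) / (s/√n) = (63.75 - 70) / (10.21/√32) = -3.463
p-value = 0.0016

Since p-value < α = 0.1, we reject H₀.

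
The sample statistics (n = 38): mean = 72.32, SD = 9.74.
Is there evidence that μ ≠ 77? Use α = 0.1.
One-sample t-test:
H₀: μ = 77
H₁: μ ≠ 77
df = n - 1 = 37
t = (x̄ - μ₀) / (s/√n) = (72.32 - 77) / (9.74/√38) = -2.962
p-value = 0.0053

Since p-value < α = 0.1, we reject H₀.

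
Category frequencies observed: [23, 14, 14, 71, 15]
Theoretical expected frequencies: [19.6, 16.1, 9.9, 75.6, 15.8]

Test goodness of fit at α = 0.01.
Chi-square goodness of fit test:
H₀: observed counts match expected distribution
H₁: observed counts differ from expected distribution
df = k - 1 = 4
χ² = Σ(O - E)²/E
   = (23 - 19.6)²/19.6 + (14 - 16.1)²/16.1 + (14 - 9.9)²/9.9 + (71 - 75.6)²/75.6 + (15 - 15.8)²/15.8
   = 0.590 + 0.274 + 1.698 + 0.280 + 0.041
   = 2.88
p-value = 0.5777

Since p-value > α = 0.01, we fail to reject H₀.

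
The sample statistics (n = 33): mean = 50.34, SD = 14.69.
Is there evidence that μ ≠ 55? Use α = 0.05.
One-sample t-test:
H₀: μ = 55
H₁: μ ≠ 55
df = n - 1 = 32
t = (x̄ - μ₀) / (s/√n) = (50.34 - 55) / (14.69/√33) = -1.822
p-value = 0.0778

Since p-value > α = 0.05, we fail to reject H₀.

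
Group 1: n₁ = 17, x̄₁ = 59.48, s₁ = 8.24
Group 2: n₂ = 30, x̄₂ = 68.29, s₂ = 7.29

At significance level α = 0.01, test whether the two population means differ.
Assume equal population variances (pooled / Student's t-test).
Student's two-sample t-test (equal variances):
H₀: μ₁ = μ₂
H₁: μ₁ ≠ μ₂
df = n₁ + n₂ - 2 = 45
Pooled variance s_p² = [(n₁-1)s₁² + (n₂-1)s₂²] / (n₁ + n₂ - 2) = [(16)(8.24²) + (29)(7.29²)] / 45 = 58.3898
SE = √(s_p²(1/n₁ + 1/n₂)) = √(58.3898 × (1/17 + 1/30)) = 2.3197
t = (x̄₁ - x̄₂) / SE = (59.48 - 68.29) / 2.3197 = -8.81 / 2.3197 = -3.798
p-value = 0.0004

Since p-value < α = 0.01, we reject H₀.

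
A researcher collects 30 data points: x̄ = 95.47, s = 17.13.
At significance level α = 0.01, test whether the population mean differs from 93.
One-sample t-test:
H₀: μ = 93
H₁: μ ≠ 93
df = n - 1 = 29
t = (x̄ - μ₀) / (s/√n) = (95.47 - 93) / (17.13/√30) = 0.790
p-value = 0.4361

Since p-value > α = 0.01, we fail to reject H₀.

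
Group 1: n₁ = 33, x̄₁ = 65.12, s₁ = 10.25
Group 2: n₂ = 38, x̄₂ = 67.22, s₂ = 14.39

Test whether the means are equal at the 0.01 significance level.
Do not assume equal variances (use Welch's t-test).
Welch's two-sample t-test:
H₀: μ₁ = μ₂
H₁: μ₁ ≠ μ₂
s₁²/n₁ = 10.25²/33 = 3.1837,  s₂²/n₂ = 14.39²/38 = 5.4493
SE = √(s₁²/n₁ + s₂²/n₂) = √(3.1837 + 5.4493) = 2.9382
df (Welch-Satterthwaite) = (s₁²/n₁ + s₂²/n₂)² / [(s₁²/n₁)²/(n₁-1) + (s₂²/n₂)²/(n₂-1)] ≈ 66.58
t = (x̄₁ - x̄₂) / SE = (65.12 - 67.22) / 2.9382 = -2.10 / 2.9382 = -0.715
p-value = 0.4773

Since p-value > α = 0.01, we fail to reject H₀.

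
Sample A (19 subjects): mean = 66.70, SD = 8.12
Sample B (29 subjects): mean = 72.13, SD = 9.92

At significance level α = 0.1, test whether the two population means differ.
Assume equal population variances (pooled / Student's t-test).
Student's two-sample t-test (equal variances):
H₀: μ₁ = μ₂
H₁: μ₁ ≠ μ₂
df = n₁ + n₂ - 2 = 46
Pooled variance s_p² = [(n₁-1)s₁² + (n₂-1)s₂²] / (n₁ + n₂ - 2) = [(18)(8.12²) + (28)(9.92²)] / 46 = 85.7000
SE = √(s_p²(1/n₁ + 1/n₂)) = √(85.7000 × (1/19 + 1/29)) = 2.7323
t = (x̄₁ - x̄₂) / SE = (66.70 - 72.13) / 2.7323 = -5.43 / 2.7323 = -1.987
p-value = 0.0529

Since p-value < α = 0.1, we reject H₀.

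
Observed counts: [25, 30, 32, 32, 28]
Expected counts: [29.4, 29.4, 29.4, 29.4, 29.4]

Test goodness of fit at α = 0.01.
Chi-square goodness of fit test:
H₀: observed counts match expected distribution
H₁: observed counts differ from expected distribution
df = k - 1 = 4
χ² = Σ(O - E)²/E
   = (25 - 29.4)²/29.4 + (30 - 29.4)²/29.4 + (32 - 29.4)²/29.4 + (32 - 29.4)²/29.4 + (28 - 29.4)²/29.4
   = 0.659 + 0.012 + 0.230 + 0.230 + 0.067
   = 1.20
p-value = 0.8785

Since p-value > α = 0.01, we fail to reject H₀.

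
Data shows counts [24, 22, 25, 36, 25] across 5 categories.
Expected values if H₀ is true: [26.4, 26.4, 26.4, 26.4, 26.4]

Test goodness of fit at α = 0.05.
Chi-square goodness of fit test:
H₀: observed counts match expected distribution
H₁: observed counts differ from expected distribution
df = k - 1 = 4
χ² = Σ(O - E)²/E
   = (24 - 26.4)²/26.4 + (22 - 26.4)²/26.4 + (25 - 26.4)²/26.4 + (36 - 26.4)²/26.4 + (25 - 26.4)²/26.4
   = 0.218 + 0.733 + 0.074 + 3.491 + 0.074
   = 4.59
p-value = 0.3319

Since p-value > α = 0.05, we fail to reject H₀.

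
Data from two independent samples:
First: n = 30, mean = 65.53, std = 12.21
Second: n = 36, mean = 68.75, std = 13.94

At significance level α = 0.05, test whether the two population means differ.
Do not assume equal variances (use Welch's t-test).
Welch's two-sample t-test:
H₀: μ₁ = μ₂
H₁: μ₁ ≠ μ₂
s₁²/n₁ = 12.21²/30 = 4.9695,  s₂²/n₂ = 13.94²/36 = 5.3979
SE = √(s₁²/n₁ + s₂²/n₂) = √(4.9695 + 5.3979) = 3.2198
df (Welch-Satterthwaite) = (s₁²/n₁ + s₂²/n₂)² / [(s₁²/n₁)²/(n₁-1) + (s₂²/n₂)²/(n₂-1)] ≈ 63.82
t = (x̄₁ - x̄₂) / SE = (65.53 - 68.75) / 3.2198 = -3.22 / 3.2198 = -1.000
p-value = 0.3211

Since p-value > α = 0.05, we fail to reject H₀.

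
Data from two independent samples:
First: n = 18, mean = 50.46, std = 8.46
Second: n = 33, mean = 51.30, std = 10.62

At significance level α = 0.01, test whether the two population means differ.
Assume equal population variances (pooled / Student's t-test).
Student's two-sample t-test (equal variances):
H₀: μ₁ = μ₂
H₁: μ₁ ≠ μ₂
df = n₁ + n₂ - 2 = 49
Pooled variance s_p² = [(n₁-1)s₁² + (n₂-1)s₂²] / (n₁ + n₂ - 2) = [(17)(8.46²) + (32)(10.62²)] / 49 = 98.4861
SE = √(s_p²(1/n₁ + 1/n₂)) = √(98.4861 × (1/18 + 1/33)) = 2.9079
t = (x̄₁ - x̄₂) / SE = (50.46 - 51.30) / 2.9079 = -0.84 / 2.9079 = -0.289
p-value = 0.7739

Since p-value > α = 0.01, we fail to reject H₀.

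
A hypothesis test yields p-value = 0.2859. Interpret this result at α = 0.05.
Since p = 0.2859 > α = 0.05, fail to reject H₀.
There is insufficient evidence to reject the null hypothesis; the result is not statistically significant at the 0.05 level.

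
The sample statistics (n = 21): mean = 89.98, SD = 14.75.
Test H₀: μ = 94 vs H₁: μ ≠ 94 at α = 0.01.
One-sample t-test:
H₀: μ = 94
H₁: μ ≠ 94
df = n - 1 = 20
t = (x̄ - μ₀) / (s/√n) = (89.98 - 94) / (14.75/√21) = -1.249
p-value = 0.2261

Since p-value > α = 0.01, we fail to reject H₀.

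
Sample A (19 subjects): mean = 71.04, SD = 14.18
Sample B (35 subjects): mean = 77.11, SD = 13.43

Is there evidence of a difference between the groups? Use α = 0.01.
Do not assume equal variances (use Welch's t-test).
Welch's two-sample t-test:
H₀: μ₁ = μ₂
H₁: μ₁ ≠ μ₂
s₁²/n₁ = 14.18²/19 = 10.5828,  s₂²/n₂ = 13.43²/35 = 5.1533
SE = √(s₁²/n₁ + s₂²/n₂) = √(10.5828 + 5.1533) = 3.9669
df (Welch-Satterthwaite) = (s₁²/n₁ + s₂²/n₂)² / [(s₁²/n₁)²/(n₁-1) + (s₂²/n₂)²/(n₂-1)] ≈ 35.36
t = (x̄₁ - x̄₂) / SE = (71.04 - 77.11) / 3.9669 = -6.07 / 3.9669 = -1.530
p-value = 0.1349

Since p-value > α = 0.01, we fail to reject H₀.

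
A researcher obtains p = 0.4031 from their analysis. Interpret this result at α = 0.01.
Since p = 0.4031 > α = 0.01, fail to reject H₀.
There is insufficient evidence to reject the null hypothesis; the result is not statistically significant at the 0.01 level.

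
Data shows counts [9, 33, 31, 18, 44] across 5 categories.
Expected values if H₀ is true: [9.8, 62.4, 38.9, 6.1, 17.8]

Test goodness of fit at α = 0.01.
Chi-square goodness of fit test:
H₀: observed counts match expected distribution
H₁: observed counts differ from expected distribution
df = k - 1 = 4
χ² = Σ(O - E)²/E
   = (9 - 9.8)²/9.8 + (33 - 62.4)²/62.4 + (31 - 38.9)²/38.9 + (18 - 6.1)²/6.1 + (44 - 17.8)²/17.8
   = 0.065 + 13.852 + 1.604 + 23.215 + 38.564
   = 77.30
p-value < 0.0001

Since p-value < α = 0.01, we reject H₀.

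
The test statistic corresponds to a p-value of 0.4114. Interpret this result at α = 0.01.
Since p = 0.4114 > α = 0.01, fail to reject H₀.
There is insufficient evidence to reject the null hypothesis; the result is not statistically significant at the 0.01 level.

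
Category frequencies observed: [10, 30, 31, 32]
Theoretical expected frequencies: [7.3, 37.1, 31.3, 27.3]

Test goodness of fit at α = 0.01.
Chi-square goodness of fit test:
H₀: observed counts match expected distribution
H₁: observed counts differ from expected distribution
df = k - 1 = 3
χ² = Σ(O - E)²/E
   = (10 - 7.3)²/7.3 + (30 - 37.1)²/37.1 + (31 - 31.3)²/31.3 + (32 - 27.3)²/27.3
   = 0.999 + 1.359 + 0.003 + 0.809
   = 3.17
p-value = 0.3662

Since p-value > α = 0.01, we fail to reject H₀.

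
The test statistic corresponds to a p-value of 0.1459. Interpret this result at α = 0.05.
Since p = 0.1459 > α = 0.05, fail to reject H₀.
There is insufficient evidence to reject the null hypothesis; the result is not statistically significant at the 0.05 level.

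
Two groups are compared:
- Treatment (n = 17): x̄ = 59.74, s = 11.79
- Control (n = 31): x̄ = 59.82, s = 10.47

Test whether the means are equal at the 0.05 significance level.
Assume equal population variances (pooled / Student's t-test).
Student's two-sample t-test (equal variances):
H₀: μ₁ = μ₂
H₁: μ₁ ≠ μ₂
df = n₁ + n₂ - 2 = 46
Pooled variance s_p² = [(n₁-1)s₁² + (n₂-1)s₂²] / (n₁ + n₂ - 2) = [(16)(11.79²) + (30)(10.47²)] / 46 = 119.8411
SE = √(s_p²(1/n₁ + 1/n₂)) = √(119.8411 × (1/17 + 1/31)) = 3.3038
t = (x̄₁ - x̄₂) / SE = (59.74 - 59.82) / 3.3038 = -0.08 / 3.3038 = -0.024
p-value = 0.9808

Since p-value > α = 0.05, we fail to reject H₀.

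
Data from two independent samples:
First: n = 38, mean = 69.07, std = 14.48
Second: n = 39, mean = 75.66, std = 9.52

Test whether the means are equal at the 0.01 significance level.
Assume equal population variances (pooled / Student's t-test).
Student's two-sample t-test (equal variances):
H₀: μ₁ = μ₂
H₁: μ₁ ≠ μ₂
df = n₁ + n₂ - 2 = 75
Pooled variance s_p² = [(n₁-1)s₁² + (n₂-1)s₂²] / (n₁ + n₂ - 2) = [(37)(14.48²) + (38)(9.52²)] / 75 = 149.3568
SE = √(s_p²(1/n₁ + 1/n₂)) = √(149.3568 × (1/38 + 1/39)) = 2.7857
t = (x̄₁ - x̄₂) / SE = (69.07 - 75.66) / 2.7857 = -6.59 / 2.7857 = -2.366
p-value = 0.0206

Since p-value > α = 0.01, we fail to reject H₀.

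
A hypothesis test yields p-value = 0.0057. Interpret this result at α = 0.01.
Since p = 0.0057 < α = 0.01, reject H₀.
There is sufficient evidence to reject the null hypothesis; the result is statistically significant at the 0.01 level.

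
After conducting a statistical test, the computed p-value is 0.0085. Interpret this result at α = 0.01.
Since p = 0.0085 < α = 0.01, reject H₀.
There is sufficient evidence to reject the null hypothesis; the result is statistically significant at the 0.01 level.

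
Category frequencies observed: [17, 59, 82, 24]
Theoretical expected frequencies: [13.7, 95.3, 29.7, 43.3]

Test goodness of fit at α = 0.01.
Chi-square goodness of fit test:
H₀: observed counts match expected distribution
H₁: observed counts differ from expected distribution
df = k - 1 = 3
χ² = Σ(O - E)²/E
   = (17 - 13.7)²/13.7 + (59 - 95.3)²/95.3 + (82 - 29.7)²/29.7 + (24 - 43.3)²/43.3
   = 0.795 + 13.827 + 92.097 + 8.603
   = 115.32
p-value < 0.0001

Since p-value < α = 0.01, we reject H₀.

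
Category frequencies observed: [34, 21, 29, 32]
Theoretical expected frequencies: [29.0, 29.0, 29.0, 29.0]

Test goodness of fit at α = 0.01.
Chi-square goodness of fit test:
H₀: observed counts match expected distribution
H₁: observed counts differ from expected distribution
df = k - 1 = 3
χ² = Σ(O - E)²/E
   = (34 - 29.0)²/29.0 + (21 - 29.0)²/29.0 + (29 - 29.0)²/29.0 + (32 - 29.0)²/29.0
   = 0.862 + 2.207 + 0.000 + 0.310
   = 3.38
p-value = 0.3368

Since p-value > α = 0.01, we fail to reject H₀.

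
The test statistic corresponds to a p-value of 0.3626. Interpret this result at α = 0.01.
Since p = 0.3626 > α = 0.01, fail to reject H₀.
There is insufficient evidence to reject the null hypothesis; the result is not statistically significant at the 0.01 level.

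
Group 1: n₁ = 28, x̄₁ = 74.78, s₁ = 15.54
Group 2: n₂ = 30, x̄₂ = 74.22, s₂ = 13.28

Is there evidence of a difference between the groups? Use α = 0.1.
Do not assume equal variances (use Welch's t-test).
Welch's two-sample t-test:
H₀: μ₁ = μ₂
H₁: μ₁ ≠ μ₂
s₁²/n₁ = 15.54²/28 = 8.6247,  s₂²/n₂ = 13.28²/30 = 5.8786
SE = √(s₁²/n₁ + s₂²/n₂) = √(8.6247 + 5.8786) = 3.8083
df (Welch-Satterthwaite) = (s₁²/n₁ + s₂²/n₂)² / [(s₁²/n₁)²/(n₁-1) + (s₂²/n₂)²/(n₂-1)] ≈ 53.30
t = (x̄₁ - x̄₂) / SE = (74.78 - 74.22) / 3.8083 = 0.56 / 3.8083 = 0.147
p-value = 0.8837

Since p-value > α = 0.1, we fail to reject H₀.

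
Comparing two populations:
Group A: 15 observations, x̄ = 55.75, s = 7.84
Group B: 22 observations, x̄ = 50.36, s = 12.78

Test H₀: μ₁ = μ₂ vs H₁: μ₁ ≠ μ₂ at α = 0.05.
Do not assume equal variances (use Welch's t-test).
Welch's two-sample t-test:
H₀: μ₁ = μ₂
H₁: μ₁ ≠ μ₂
s₁²/n₁ = 7.84²/15 = 4.0977,  s₂²/n₂ = 12.78²/22 = 7.4240
SE = √(s₁²/n₁ + s₂²/n₂) = √(4.0977 + 7.4240) = 3.3944
df (Welch-Satterthwaite) = (s₁²/n₁ + s₂²/n₂)² / [(s₁²/n₁)²/(n₁-1) + (s₂²/n₂)²/(n₂-1)] ≈ 34.72
t = (x̄₁ - x̄₂) / SE = (55.75 - 50.36) / 3.3944 = 5.39 / 3.3944 = 1.588
p-value = 0.1214

Since p-value > α = 0.05, we fail to reject H₀.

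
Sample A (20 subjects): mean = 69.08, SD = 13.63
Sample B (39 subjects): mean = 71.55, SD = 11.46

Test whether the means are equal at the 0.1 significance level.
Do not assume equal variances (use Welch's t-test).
Welch's two-sample t-test:
H₀: μ₁ = μ₂
H₁: μ₁ ≠ μ₂
s₁²/n₁ = 13.63²/20 = 9.2888,  s₂²/n₂ = 11.46²/39 = 3.3675
SE = √(s₁²/n₁ + s₂²/n₂) = √(9.2888 + 3.3675) = 3.5576
df (Welch-Satterthwaite) = (s₁²/n₁ + s₂²/n₂)² / [(s₁²/n₁)²/(n₁-1) + (s₂²/n₂)²/(n₂-1)] ≈ 33.10
t = (x̄₁ - x̄₂) / SE = (69.08 - 71.55) / 3.5576 = -2.47 / 3.5576 = -0.694
p-value = 0.4923

Since p-value > α = 0.1, we fail to reject H₀.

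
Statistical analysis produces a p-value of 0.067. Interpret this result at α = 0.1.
Since p = 0.067 < α = 0.1, reject H₀.
There is sufficient evidence to reject the null hypothesis; the result is statistically significant at the 0.1 level.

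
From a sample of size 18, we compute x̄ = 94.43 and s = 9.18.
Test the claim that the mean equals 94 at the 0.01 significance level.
One-sample t-test:
H₀: μ = 94
H₁: μ ≠ 94
df = n - 1 = 17
t = (x̄ - μ₀) / (s/√n) = (94.43 - 94) / (9.18/√18) = 0.199
p-value = 0.8448

Since p-value > α = 0.01, we fail to reject H₀.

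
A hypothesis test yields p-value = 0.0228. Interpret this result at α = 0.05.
Since p = 0.0228 < α = 0.05, reject H₀.
There is sufficient evidence to reject the null hypothesis; the result is statistically significant at the 0.05 level.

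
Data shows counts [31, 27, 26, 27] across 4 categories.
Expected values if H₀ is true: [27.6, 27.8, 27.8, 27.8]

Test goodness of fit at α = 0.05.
Chi-square goodness of fit test:
H₀: observed counts match expected distribution
H₁: observed counts differ from expected distribution
df = k - 1 = 3
χ² = Σ(O - E)²/E
   = (31 - 27.6)²/27.6 + (27 - 27.8)²/27.8 + (26 - 27.8)²/27.8 + (27 - 27.8)²/27.8
   = 0.419 + 0.023 + 0.117 + 0.023
   = 0.58
p-value = 0.9007

Since p-value > α = 0.05, we fail to reject H₀.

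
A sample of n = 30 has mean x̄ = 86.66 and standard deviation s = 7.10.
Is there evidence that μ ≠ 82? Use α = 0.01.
One-sample t-test:
H₀: μ = 82
H₁: μ ≠ 82
df = n - 1 = 29
t = (x̄ - μ₀) / (s/√n) = (86.66 - 82) / (7.10/√30) = 3.595
p-value = 0.0012

Since p-value < α = 0.01, we reject H₀.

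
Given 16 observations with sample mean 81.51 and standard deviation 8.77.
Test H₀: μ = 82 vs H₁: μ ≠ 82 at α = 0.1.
One-sample t-test:
H₀: μ = 82
H₁: μ ≠ 82
df = n - 1 = 15
t = (x̄ - μ₀) / (s/√n) = (81.51 - 82) / (8.77/√16) = -0.223
p-value = 0.8262

Since p-value > α = 0.1, we fail to reject H₀.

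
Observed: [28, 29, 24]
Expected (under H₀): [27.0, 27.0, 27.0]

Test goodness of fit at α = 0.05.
Chi-square goodness of fit test:
H₀: observed counts match expected distribution
H₁: observed counts differ from expected distribution
df = k - 1 = 2
χ² = Σ(O - E)²/E
   = (28 - 27.0)²/27.0 + (29 - 27.0)²/27.0 + (24 - 27.0)²/27.0
   = 0.037 + 0.148 + 0.333
   = 0.52
p-value = 0.7716

Since p-value > α = 0.05, we fail to reject H₀.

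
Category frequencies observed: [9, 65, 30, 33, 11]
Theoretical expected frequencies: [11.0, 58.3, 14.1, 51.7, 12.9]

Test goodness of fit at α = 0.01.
Chi-square goodness of fit test:
H₀: observed counts match expected distribution
H₁: observed counts differ from expected distribution
df = k - 1 = 4
χ² = Σ(O - E)²/E
   = (9 - 11.0)²/11.0 + (65 - 58.3)²/58.3 + (30 - 14.1)²/14.1 + (33 - 51.7)²/51.7 + (11 - 12.9)²/12.9
   = 0.364 + 0.770 + 17.930 + 6.764 + 0.280
   = 26.11
p-value < 0.0001

Since p-value < α = 0.01, we reject H₀.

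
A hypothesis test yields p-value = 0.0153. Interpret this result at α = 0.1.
Since p = 0.0153 < α = 0.1, reject H₀.
There is sufficient evidence to reject the null hypothesis; the result is statistically significant at the 0.1 level.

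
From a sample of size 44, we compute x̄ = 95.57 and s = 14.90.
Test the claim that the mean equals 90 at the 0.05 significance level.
One-sample t-test:
H₀: μ = 90
H₁: μ ≠ 90
df = n - 1 = 43
t = (x̄ - μ₀) / (s/√n) = (95.57 - 90) / (14.90/√44) = 2.480
p-value = 0.0171

Since p-value < α = 0.05, we reject H₀.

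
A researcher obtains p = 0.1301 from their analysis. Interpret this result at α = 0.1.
Since p = 0.1301 > α = 0.1, fail to reject H₀.
There is insufficient evidence to reject the null hypothesis; the result is not statistically significant at the 0.1 level.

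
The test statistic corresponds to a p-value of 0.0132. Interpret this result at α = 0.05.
Since p = 0.0132 < α = 0.05, reject H₀.
There is sufficient evidence to reject the null hypothesis; the result is statistically significant at the 0.05 level.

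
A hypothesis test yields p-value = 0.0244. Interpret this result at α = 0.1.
Since p = 0.0244 < α = 0.1, reject H₀.
There is sufficient evidence to reject the null hypothesis; the result is statistically significant at the 0.1 level.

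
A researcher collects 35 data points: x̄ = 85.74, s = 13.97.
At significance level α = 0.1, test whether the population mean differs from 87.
One-sample t-test:
H₀: μ = 87
H₁: μ ≠ 87
df = n - 1 = 34
t = (x̄ - μ₀) / (s/√n) = (85.74 - 87) / (13.97/√35) = -0.534
p-value = 0.5971

Since p-value > α = 0.1, we fail to reject H₀.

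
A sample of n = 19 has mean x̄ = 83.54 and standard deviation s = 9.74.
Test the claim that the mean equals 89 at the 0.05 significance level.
One-sample t-test:
H₀: μ = 89
H₁: μ ≠ 89
df = n - 1 = 18
t = (x̄ - μ₀) / (s/√n) = (83.54 - 89) / (9.74/√19) = -2.443
p-value = 0.0251

Since p-value < α = 0.05, we reject H₀.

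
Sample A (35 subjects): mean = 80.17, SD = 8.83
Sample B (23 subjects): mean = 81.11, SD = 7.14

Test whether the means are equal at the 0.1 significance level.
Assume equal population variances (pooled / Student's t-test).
Student's two-sample t-test (equal variances):
H₀: μ₁ = μ₂
H₁: μ₁ ≠ μ₂
df = n₁ + n₂ - 2 = 56
Pooled variance s_p² = [(n₁-1)s₁² + (n₂-1)s₂²] / (n₁ + n₂ - 2) = [(34)(8.83²) + (22)(7.14²)] / 56 = 67.3660
SE = √(s_p²(1/n₁ + 1/n₂)) = √(67.3660 × (1/35 + 1/23)) = 2.2031
t = (x̄₁ - x̄₂) / SE = (80.17 - 81.11) / 2.2031 = -0.94 / 2.2031 = -0.427
p-value = 0.6713

Since p-value > α = 0.1, we fail to reject H₀.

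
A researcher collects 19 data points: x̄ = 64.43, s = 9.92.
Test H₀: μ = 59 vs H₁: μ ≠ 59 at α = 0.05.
One-sample t-test:
H₀: μ = 59
H₁: μ ≠ 59
df = n - 1 = 18
t = (x̄ - μ₀) / (s/√n) = (64.43 - 59) / (9.92/√19) = 2.386
p-value = 0.0282

Since p-value < α = 0.05, we reject H₀.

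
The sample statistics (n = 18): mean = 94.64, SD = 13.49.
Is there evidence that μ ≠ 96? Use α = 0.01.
One-sample t-test:
H₀: μ = 96
H₁: μ ≠ 96
df = n - 1 = 17
t = (x̄ - μ₀) / (s/√n) = (94.64 - 96) / (13.49/√18) = -0.428
p-value = 0.6742

Since p-value > α = 0.01, we fail to reject H₀.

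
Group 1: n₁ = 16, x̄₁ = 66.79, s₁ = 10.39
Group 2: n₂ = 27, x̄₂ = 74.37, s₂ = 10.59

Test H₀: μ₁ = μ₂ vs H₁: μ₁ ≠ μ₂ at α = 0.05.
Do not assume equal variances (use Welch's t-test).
Welch's two-sample t-test:
H₀: μ₁ = μ₂
H₁: μ₁ ≠ μ₂
s₁²/n₁ = 10.39²/16 = 6.7470,  s₂²/n₂ = 10.59²/27 = 4.1536
SE = √(s₁²/n₁ + s₂²/n₂) = √(6.7470 + 4.1536) = 3.3016
df (Welch-Satterthwaite) = (s₁²/n₁ + s₂²/n₂)² / [(s₁²/n₁)²/(n₁-1) + (s₂²/n₂)²/(n₂-1)] ≈ 32.13
t = (x̄₁ - x̄₂) / SE = (66.79 - 74.37) / 3.3016 = -7.58 / 3.3016 = -2.296
p-value = 0.0284

Since p-value < α = 0.05, we reject H₀.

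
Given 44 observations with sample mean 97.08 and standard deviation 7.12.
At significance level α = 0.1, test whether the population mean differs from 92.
One-sample t-test:
H₀: μ = 92
H₁: μ ≠ 92
df = n - 1 = 43
t = (x̄ - μ₀) / (s/√n) = (97.08 - 92) / (7.12/√44) = 4.733
p-value < 0.0001

Since p-value < α = 0.1, we reject H₀.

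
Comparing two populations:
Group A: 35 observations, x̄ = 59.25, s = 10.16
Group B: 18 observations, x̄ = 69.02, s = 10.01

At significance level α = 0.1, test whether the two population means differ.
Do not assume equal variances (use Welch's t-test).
Welch's two-sample t-test:
H₀: μ₁ = μ₂
H₁: μ₁ ≠ μ₂
s₁²/n₁ = 10.16²/35 = 2.9493,  s₂²/n₂ = 10.01²/18 = 5.5667
SE = √(s₁²/n₁ + s₂²/n₂) = √(2.9493 + 5.5667) = 2.9182
df (Welch-Satterthwaite) = (s₁²/n₁ + s₂²/n₂)² / [(s₁²/n₁)²/(n₁-1) + (s₂²/n₂)²/(n₂-1)] ≈ 34.89
t = (x̄₁ - x̄₂) / SE = (59.25 - 69.02) / 2.9182 = -9.77 / 2.9182 = -3.348
p-value = 0.0020

Since p-value < α = 0.1, we reject H₀.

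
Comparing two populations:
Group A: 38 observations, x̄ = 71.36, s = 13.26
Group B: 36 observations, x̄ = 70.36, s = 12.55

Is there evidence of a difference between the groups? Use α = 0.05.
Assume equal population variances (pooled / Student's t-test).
Student's two-sample t-test (equal variances):
H₀: μ₁ = μ₂
H₁: μ₁ ≠ μ₂
df = n₁ + n₂ - 2 = 72
Pooled variance s_p² = [(n₁-1)s₁² + (n₂-1)s₂²] / (n₁ + n₂ - 2) = [(37)(13.26²) + (35)(12.55²)] / 72 = 166.9196
SE = √(s_p²(1/n₁ + 1/n₂)) = √(166.9196 × (1/38 + 1/36)) = 3.0049
t = (x̄₁ - x̄₂) / SE = (71.36 - 70.36) / 3.0049 = 1.00 / 3.0049 = 0.333
p-value = 0.7403

Since p-value > α = 0.05, we fail to reject H₀.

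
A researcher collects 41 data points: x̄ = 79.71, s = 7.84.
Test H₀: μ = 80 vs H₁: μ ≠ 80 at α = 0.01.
One-sample t-test:
H₀: μ = 80
H₁: μ ≠ 80
df = n - 1 = 40
t = (x̄ - μ₀) / (s/√n) = (79.71 - 80) / (7.84/√41) = -0.237
p-value = 0.8140

Since p-value > α = 0.01, we fail to reject H₀.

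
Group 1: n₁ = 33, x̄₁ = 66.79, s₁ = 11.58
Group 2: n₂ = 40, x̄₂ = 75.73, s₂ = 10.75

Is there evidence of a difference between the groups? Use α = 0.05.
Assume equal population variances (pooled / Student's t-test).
Student's two-sample t-test (equal variances):
H₀: μ₁ = μ₂
H₁: μ₁ ≠ μ₂
df = n₁ + n₂ - 2 = 71
Pooled variance s_p² = [(n₁-1)s₁² + (n₂-1)s₂²] / (n₁ + n₂ - 2) = [(32)(11.58²) + (39)(10.75²)] / 71 = 123.9158
SE = √(s_p²(1/n₁ + 1/n₂)) = √(123.9158 × (1/33 + 1/40)) = 2.6178
t = (x̄₁ - x̄₂) / SE = (66.79 - 75.73) / 2.6178 = -8.94 / 2.6178 = -3.415
p-value = 0.0011

Since p-value < α = 0.05, we reject H₀.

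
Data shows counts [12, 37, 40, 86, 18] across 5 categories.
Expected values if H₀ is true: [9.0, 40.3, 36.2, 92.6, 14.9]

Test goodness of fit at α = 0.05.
Chi-square goodness of fit test:
H₀: observed counts match expected distribution
H₁: observed counts differ from expected distribution
df = k - 1 = 4
χ² = Σ(O - E)²/E
   = (12 - 9.0)²/9.0 + (37 - 40.3)²/40.3 + (40 - 36.2)²/36.2 + (86 - 92.6)²/92.6 + (18 - 14.9)²/14.9
   = 1.000 + 0.270 + 0.399 + 0.470 + 0.645
   = 2.78
p-value = 0.5945

Since p-value > α = 0.05, we fail to reject H₀.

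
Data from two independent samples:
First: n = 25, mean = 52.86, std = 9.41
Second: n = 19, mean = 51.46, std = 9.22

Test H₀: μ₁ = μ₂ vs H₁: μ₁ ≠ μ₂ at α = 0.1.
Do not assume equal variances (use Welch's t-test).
Welch's two-sample t-test:
H₀: μ₁ = μ₂
H₁: μ₁ ≠ μ₂
s₁²/n₁ = 9.41²/25 = 3.5419,  s₂²/n₂ = 9.22²/19 = 4.4741
SE = √(s₁²/n₁ + s₂²/n₂) = √(3.5419 + 4.4741) = 2.8313
df (Welch-Satterthwaite) = (s₁²/n₁ + s₂²/n₂)² / [(s₁²/n₁)²/(n₁-1) + (s₂²/n₂)²/(n₂-1)] ≈ 39.31
t = (x̄₁ - x̄₂) / SE = (52.86 - 51.46) / 2.8313 = 1.40 / 2.8313 = 0.494
p-value = 0.6237

Since p-value > α = 0.1, we fail to reject H₀.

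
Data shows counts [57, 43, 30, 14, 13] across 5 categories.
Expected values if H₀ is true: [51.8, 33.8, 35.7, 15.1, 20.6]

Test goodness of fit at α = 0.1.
Chi-square goodness of fit test:
H₀: observed counts match expected distribution
H₁: observed counts differ from expected distribution
df = k - 1 = 4
χ² = Σ(O - E)²/E
   = (57 - 51.8)²/51.8 + (43 - 33.8)²/33.8 + (30 - 35.7)²/35.7 + (14 - 15.1)²/15.1 + (13 - 20.6)²/20.6
   = 0.522 + 2.504 + 0.910 + 0.080 + 2.804
   = 6.82
p-value = 0.1457

Since p-value > α = 0.1, we fail to reject H₀.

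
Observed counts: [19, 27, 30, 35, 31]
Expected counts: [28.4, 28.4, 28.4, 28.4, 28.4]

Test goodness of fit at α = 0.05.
Chi-square goodness of fit test:
H₀: observed counts match expected distribution
H₁: observed counts differ from expected distribution
df = k - 1 = 4
χ² = Σ(O - E)²/E
   = (19 - 28.4)²/28.4 + (27 - 28.4)²/28.4 + (30 - 28.4)²/28.4 + (35 - 28.4)²/28.4 + (31 - 28.4)²/28.4
   = 3.111 + 0.069 + 0.090 + 1.534 + 0.238
   = 5.04
p-value = 0.2830

Since p-value > α = 0.05, we fail to reject H₀.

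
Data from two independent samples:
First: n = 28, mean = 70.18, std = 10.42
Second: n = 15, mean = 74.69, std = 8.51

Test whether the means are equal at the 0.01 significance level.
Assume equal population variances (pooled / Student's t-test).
Student's two-sample t-test (equal variances):
H₀: μ₁ = μ₂
H₁: μ₁ ≠ μ₂
df = n₁ + n₂ - 2 = 41
Pooled variance s_p² = [(n₁-1)s₁² + (n₂-1)s₂²] / (n₁ + n₂ - 2) = [(27)(10.42²) + (14)(8.51²)] / 41 = 96.2303
SE = √(s_p²(1/n₁ + 1/n₂)) = √(96.2303 × (1/28 + 1/15)) = 3.1388
t = (x̄₁ - x̄₂) / SE = (70.18 - 74.69) / 3.1388 = -4.51 / 3.1388 = -1.437
p-value = 0.1583

Since p-value > α = 0.01, we fail to reject H₀.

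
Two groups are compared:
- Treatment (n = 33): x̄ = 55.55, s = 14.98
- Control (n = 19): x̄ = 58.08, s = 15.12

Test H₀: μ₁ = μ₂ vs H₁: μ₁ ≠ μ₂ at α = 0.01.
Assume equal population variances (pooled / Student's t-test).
Student's two-sample t-test (equal variances):
H₀: μ₁ = μ₂
H₁: μ₁ ≠ μ₂
df = n₁ + n₂ - 2 = 50
Pooled variance s_p² = [(n₁-1)s₁² + (n₂-1)s₂²] / (n₁ + n₂ - 2) = [(32)(14.98²) + (18)(15.12²)] / 50 = 225.9174
SE = √(s_p²(1/n₁ + 1/n₂)) = √(225.9174 × (1/33 + 1/19)) = 4.3286
t = (x̄₁ - x̄₂) / SE = (55.55 - 58.08) / 4.3286 = -2.53 / 4.3286 = -0.584
p-value = 0.5615

Since p-value > α = 0.01, we fail to reject H₀.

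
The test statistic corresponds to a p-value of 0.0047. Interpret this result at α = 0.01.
Since p = 0.0047 < α = 0.01, reject H₀.
There is sufficient evidence to reject the null hypothesis; the result is statistically significant at the 0.01 level.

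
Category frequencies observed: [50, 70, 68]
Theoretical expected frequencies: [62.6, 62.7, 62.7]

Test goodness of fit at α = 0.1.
Chi-square goodness of fit test:
H₀: observed counts match expected distribution
H₁: observed counts differ from expected distribution
df = k - 1 = 2
χ² = Σ(O - E)²/E
   = (50 - 62.6)²/62.6 + (70 - 62.7)²/62.7 + (68 - 62.7)²/62.7
   = 2.536 + 0.850 + 0.448
   = 3.83
p-value = 0.1470

Since p-value > α = 0.1, we fail to reject H₀.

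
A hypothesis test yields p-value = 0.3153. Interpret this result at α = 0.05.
Since p = 0.3153 > α = 0.05, fail to reject H₀.
There is insufficient evidence to reject the null hypothesis; the result is not statistically significant at the 0.05 level.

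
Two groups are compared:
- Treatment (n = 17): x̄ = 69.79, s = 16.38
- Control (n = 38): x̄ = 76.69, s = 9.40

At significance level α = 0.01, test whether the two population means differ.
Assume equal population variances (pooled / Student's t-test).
Student's two-sample t-test (equal variances):
H₀: μ₁ = μ₂
H₁: μ₁ ≠ μ₂
df = n₁ + n₂ - 2 = 53
Pooled variance s_p² = [(n₁-1)s₁² + (n₂-1)s₂²] / (n₁ + n₂ - 2) = [(16)(16.38²) + (37)(9.40²)] / 53 = 142.6828
SE = √(s_p²(1/n₁ + 1/n₂)) = √(142.6828 × (1/17 + 1/38)) = 3.4854
t = (x̄₁ - x̄₂) / SE = (69.79 - 76.69) / 3.4854 = -6.90 / 3.4854 = -1.980
p-value = 0.0529

Since p-value > α = 0.01, we fail to reject H₀.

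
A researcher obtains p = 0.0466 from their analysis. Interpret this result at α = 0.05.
Since p = 0.0466 < α = 0.05, reject H₀.
There is sufficient evidence to reject the null hypothesis; the result is statistically significant at the 0.05 level.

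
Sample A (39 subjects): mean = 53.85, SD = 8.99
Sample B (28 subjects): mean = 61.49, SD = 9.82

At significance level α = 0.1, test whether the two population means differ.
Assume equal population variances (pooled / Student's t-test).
Student's two-sample t-test (equal variances):
H₀: μ₁ = μ₂
H₁: μ₁ ≠ μ₂
df = n₁ + n₂ - 2 = 65
Pooled variance s_p² = [(n₁-1)s₁² + (n₂-1)s₂²] / (n₁ + n₂ - 2) = [(38)(8.99²) + (27)(9.82²)] / 65 = 87.3052
SE = √(s_p²(1/n₁ + 1/n₂)) = √(87.3052 × (1/39 + 1/28)) = 2.3144
t = (x̄₁ - x̄₂) / SE = (53.85 - 61.49) / 2.3144 = -7.64 / 2.3144 = -3.301
p-value = 0.0016

Since p-value < α = 0.1, we reject H₀.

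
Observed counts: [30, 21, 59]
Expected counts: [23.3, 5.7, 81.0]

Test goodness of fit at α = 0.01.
Chi-square goodness of fit test:
H₀: observed counts match expected distribution
H₁: observed counts differ from expected distribution
df = k - 1 = 2
χ² = Σ(O - E)²/E
   = (30 - 23.3)²/23.3 + (21 - 5.7)²/5.7 + (59 - 81.0)²/81.0
   = 1.927 + 41.068 + 5.975
   = 48.97
p-value < 0.0001

Since p-value < α = 0.01, we reject H₀.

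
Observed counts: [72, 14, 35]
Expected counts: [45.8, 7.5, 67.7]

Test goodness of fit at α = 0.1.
Chi-square goodness of fit test:
H₀: observed counts match expected distribution
H₁: observed counts differ from expected distribution
df = k - 1 = 2
χ² = Σ(O - E)²/E
   = (72 - 45.8)²/45.8 + (14 - 7.5)²/7.5 + (35 - 67.7)²/67.7
   = 14.988 + 5.633 + 15.795
   = 36.42
p-value < 0.0001

Since p-value < α = 0.1, we reject H₀.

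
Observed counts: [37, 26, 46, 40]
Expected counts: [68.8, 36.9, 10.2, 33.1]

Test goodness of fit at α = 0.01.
Chi-square goodness of fit test:
H₀: observed counts match expected distribution
H₁: observed counts differ from expected distribution
df = k - 1 = 3
χ² = Σ(O - E)²/E
   = (37 - 68.8)²/68.8 + (26 - 36.9)²/36.9 + (46 - 10.2)²/10.2 + (40 - 33.1)²/33.1
   = 14.698 + 3.220 + 125.651 + 1.438
   = 145.01
p-value < 0.0001

Since p-value < α = 0.01, we reject H₀.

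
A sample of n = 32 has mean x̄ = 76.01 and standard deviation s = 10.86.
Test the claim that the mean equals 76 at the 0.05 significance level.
One-sample t-test:
H₀: μ = 76
H₁: μ ≠ 76
df = n - 1 = 31
t = (x̄ - μ₀) / (s/√n) = (76.01 - 76) / (10.86/√32) = 0.005
p-value = 0.9959

Since p-value > α = 0.05, we fail to reject H₀.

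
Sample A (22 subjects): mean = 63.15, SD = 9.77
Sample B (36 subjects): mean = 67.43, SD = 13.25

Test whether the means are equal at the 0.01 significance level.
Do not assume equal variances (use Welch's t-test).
Welch's two-sample t-test:
H₀: μ₁ = μ₂
H₁: μ₁ ≠ μ₂
s₁²/n₁ = 9.77²/22 = 4.3388,  s₂²/n₂ = 13.25²/36 = 4.8767
SE = √(s₁²/n₁ + s₂²/n₂) = √(4.3388 + 4.8767) = 3.0357
df (Welch-Satterthwaite) = (s₁²/n₁ + s₂²/n₂)² / [(s₁²/n₁)²/(n₁-1) + (s₂²/n₂)²/(n₂-1)] ≈ 53.89
t = (x̄₁ - x̄₂) / SE = (63.15 - 67.43) / 3.0357 = -4.28 / 3.0357 = -1.410
p-value = 0.1643

Since p-value > α = 0.01, we fail to reject H₀.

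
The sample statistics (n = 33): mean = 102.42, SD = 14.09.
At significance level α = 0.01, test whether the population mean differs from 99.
One-sample t-test:
H₀: μ = 99
H₁: μ ≠ 99
df = n - 1 = 32
t = (x̄ - μ₀) / (s/√n) = (102.42 - 99) / (14.09/√33) = 1.394
p-value = 0.1728

Since p-value > α = 0.01, we fail to reject H₀.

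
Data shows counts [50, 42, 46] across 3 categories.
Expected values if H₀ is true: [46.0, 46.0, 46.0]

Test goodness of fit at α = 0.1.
Chi-square goodness of fit test:
H₀: observed counts match expected distribution
H₁: observed counts differ from expected distribution
df = k - 1 = 2
χ² = Σ(O - E)²/E
   = (50 - 46.0)²/46.0 + (42 - 46.0)²/46.0 + (46 - 46.0)²/46.0
   = 0.348 + 0.348 + 0.000
   = 0.70
p-value = 0.7062

Since p-value > α = 0.1, we fail to reject H₀.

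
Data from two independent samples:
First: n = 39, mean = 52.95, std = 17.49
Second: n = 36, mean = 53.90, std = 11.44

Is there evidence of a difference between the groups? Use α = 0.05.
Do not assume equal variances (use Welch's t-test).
Welch's two-sample t-test:
H₀: μ₁ = μ₂
H₁: μ₁ ≠ μ₂
s₁²/n₁ = 17.49²/39 = 7.8436,  s₂²/n₂ = 11.44²/36 = 3.6354
SE = √(s₁²/n₁ + s₂²/n₂) = √(7.8436 + 3.6354) = 3.3881
df (Welch-Satterthwaite) = (s₁²/n₁ + s₂²/n₂)² / [(s₁²/n₁)²/(n₁-1) + (s₂²/n₂)²/(n₂-1)] ≈ 66.00
t = (x̄₁ - x̄₂) / SE = (52.95 - 53.90) / 3.3881 = -0.95 / 3.3881 = -0.280
p-value = 0.7801

Since p-value > α = 0.05, we fail to reject H₀.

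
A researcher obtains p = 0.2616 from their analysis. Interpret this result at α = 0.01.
Since p = 0.2616 > α = 0.01, fail to reject H₀.
There is insufficient evidence to reject the null hypothesis; the result is not statistically significant at the 0.01 level.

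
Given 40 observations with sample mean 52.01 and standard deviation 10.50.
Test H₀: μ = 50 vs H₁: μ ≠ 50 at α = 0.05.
One-sample t-test:
H₀: μ = 50
H₁: μ ≠ 50
df = n - 1 = 39
t = (x̄ - μ₀) / (s/√n) = (52.01 - 50) / (10.50/√40) = 1.211
p-value = 0.2333

Since p-value > α = 0.05, we fail to reject H₀.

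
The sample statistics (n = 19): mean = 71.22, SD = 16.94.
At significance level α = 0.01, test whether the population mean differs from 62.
One-sample t-test:
H₀: μ = 62
H₁: μ ≠ 62
df = n - 1 = 18
t = (x̄ - μ₀) / (s/√n) = (71.22 - 62) / (16.94/√19) = 2.372
p-value = 0.0290

Since p-value > α = 0.01, we fail to reject H₀.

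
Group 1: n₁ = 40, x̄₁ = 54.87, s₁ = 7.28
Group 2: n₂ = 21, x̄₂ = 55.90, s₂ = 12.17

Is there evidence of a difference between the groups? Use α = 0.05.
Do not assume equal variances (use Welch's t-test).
Welch's two-sample t-test:
H₀: μ₁ = μ₂
H₁: μ₁ ≠ μ₂
s₁²/n₁ = 7.28²/40 = 1.3250,  s₂²/n₂ = 12.17²/21 = 7.0528
SE = √(s₁²/n₁ + s₂²/n₂) = √(1.3250 + 7.0528) = 2.8944
df (Welch-Satterthwaite) = (s₁²/n₁ + s₂²/n₂)² / [(s₁²/n₁)²/(n₁-1) + (s₂²/n₂)²/(n₂-1)] ≈ 27.72
t = (x̄₁ - x̄₂) / SE = (54.87 - 55.90) / 2.8944 = -1.03 / 2.8944 = -0.356
p-value = 0.7246

Since p-value > α = 0.05, we fail to reject H₀.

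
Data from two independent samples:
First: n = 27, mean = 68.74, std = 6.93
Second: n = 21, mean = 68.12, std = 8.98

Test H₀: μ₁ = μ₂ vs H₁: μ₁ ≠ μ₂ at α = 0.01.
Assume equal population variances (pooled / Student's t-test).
Student's two-sample t-test (equal variances):
H₀: μ₁ = μ₂
H₁: μ₁ ≠ μ₂
df = n₁ + n₂ - 2 = 46
Pooled variance s_p² = [(n₁-1)s₁² + (n₂-1)s₂²] / (n₁ + n₂ - 2) = [(26)(6.93²) + (20)(8.98²)] / 46 = 62.2056
SE = √(s_p²(1/n₁ + 1/n₂)) = √(62.2056 × (1/27 + 1/21)) = 2.2948
t = (x̄₁ - x̄₂) / SE = (68.74 - 68.12) / 2.2948 = 0.62 / 2.2948 = 0.270
p-value = 0.7882

Since p-value > α = 0.01, we fail to reject H₀.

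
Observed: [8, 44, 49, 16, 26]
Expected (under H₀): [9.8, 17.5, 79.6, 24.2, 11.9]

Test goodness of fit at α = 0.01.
Chi-square goodness of fit test:
H₀: observed counts match expected distribution
H₁: observed counts differ from expected distribution
df = k - 1 = 4
χ² = Σ(O - E)²/E
   = (8 - 9.8)²/9.8 + (44 - 17.5)²/17.5 + (49 - 79.6)²/79.6 + (16 - 24.2)²/24.2 + (26 - 11.9)²/11.9
   = 0.331 + 40.129 + 11.763 + 2.779 + 16.707
   = 71.71
p-value < 0.0001

Since p-value < α = 0.01, we reject H₀.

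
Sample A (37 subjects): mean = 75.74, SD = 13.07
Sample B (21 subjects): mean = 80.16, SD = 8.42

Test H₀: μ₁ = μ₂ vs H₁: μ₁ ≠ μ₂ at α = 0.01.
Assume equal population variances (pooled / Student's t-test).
Student's two-sample t-test (equal variances):
H₀: μ₁ = μ₂
H₁: μ₁ ≠ μ₂
df = n₁ + n₂ - 2 = 56
Pooled variance s_p² = [(n₁-1)s₁² + (n₂-1)s₂²] / (n₁ + n₂ - 2) = [(36)(13.07²) + (20)(8.42²)] / 56 = 135.1362
SE = √(s_p²(1/n₁ + 1/n₂)) = √(135.1362 × (1/37 + 1/21)) = 3.1761
t = (x̄₁ - x̄₂) / SE = (75.74 - 80.16) / 3.1761 = -4.42 / 3.1761 = -1.392
p-value = 0.1695

Since p-value > α = 0.01, we fail to reject H₀.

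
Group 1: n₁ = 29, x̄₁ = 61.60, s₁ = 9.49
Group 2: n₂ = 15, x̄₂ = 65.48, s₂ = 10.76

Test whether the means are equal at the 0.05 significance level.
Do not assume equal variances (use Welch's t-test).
Welch's two-sample t-test:
H₀: μ₁ = μ₂
H₁: μ₁ ≠ μ₂
s₁²/n₁ = 9.49²/29 = 3.1055,  s₂²/n₂ = 10.76²/15 = 7.7185
SE = √(s₁²/n₁ + s₂²/n₂) = √(3.1055 + 7.7185) = 3.2900
df (Welch-Satterthwaite) = (s₁²/n₁ + s₂²/n₂)² / [(s₁²/n₁)²/(n₁-1) + (s₂²/n₂)²/(n₂-1)] ≈ 25.47
t = (x̄₁ - x̄₂) / SE = (61.60 - 65.48) / 3.2900 = -3.88 / 3.2900 = -1.179
p-value = 0.2492

Since p-value > α = 0.05, we fail to reject H₀.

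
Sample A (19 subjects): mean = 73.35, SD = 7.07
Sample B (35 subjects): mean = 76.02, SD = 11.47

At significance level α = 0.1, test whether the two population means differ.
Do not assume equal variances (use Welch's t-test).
Welch's two-sample t-test:
H₀: μ₁ = μ₂
H₁: μ₁ ≠ μ₂
s₁²/n₁ = 7.07²/19 = 2.6308,  s₂²/n₂ = 11.47²/35 = 3.7589
SE = √(s₁²/n₁ + s₂²/n₂) = √(2.6308 + 3.7589) = 2.5278
df (Welch-Satterthwaite) = (s₁²/n₁ + s₂²/n₂)² / [(s₁²/n₁)²/(n₁-1) + (s₂²/n₂)²/(n₂-1)] ≈ 51.03
t = (x̄₁ - x̄₂) / SE = (73.35 - 76.02) / 2.5278 = -2.67 / 2.5278 = -1.056
p-value = 0.2958

Since p-value > α = 0.1, we fail to reject H₀.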